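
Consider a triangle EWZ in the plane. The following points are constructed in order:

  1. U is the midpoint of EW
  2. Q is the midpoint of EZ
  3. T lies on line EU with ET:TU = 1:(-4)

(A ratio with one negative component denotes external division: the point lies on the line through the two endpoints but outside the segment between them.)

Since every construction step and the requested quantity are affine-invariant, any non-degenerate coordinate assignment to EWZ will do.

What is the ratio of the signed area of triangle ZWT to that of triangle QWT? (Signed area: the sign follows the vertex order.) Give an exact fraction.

[ZWT]:[QWT] = 2

Assign E = (0, 0), W = (1, 0), Z = (0, 1) — the answer is frame-independent, so this choice is without loss of generality.
1. U is the midpoint of EW ⇒ U = (1/2, 0)
2. Q is the midpoint of EZ ⇒ Q = (0, 1/2)
3. T lies on line EU with ET:TU = 1:(-4) ⇒ T = (-1/6, 0)
2·[ZWT] = -7/6, 2·[QWT] = -7/12
[ZWT]:[QWT] = -7/6:-7/12 = 2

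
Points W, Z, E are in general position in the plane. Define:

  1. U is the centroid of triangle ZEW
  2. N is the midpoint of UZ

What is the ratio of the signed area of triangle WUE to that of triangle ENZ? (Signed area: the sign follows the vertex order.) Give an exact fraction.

[WUE]:[ENZ] = 2

Assign W = (0, 0), Z = (1, 0), E = (0, 1) — the answer is frame-independent, so this choice is without loss of generality.
1. U is the centroid of triangle ZEW ⇒ U = (1/3, 1/3)
2. N is the midpoint of UZ ⇒ N = (2/3, 1/6)
2·[WUE] = 1/3, 2·[ENZ] = 1/6
[WUE]:[ENZ] = 1/3:1/6 = 2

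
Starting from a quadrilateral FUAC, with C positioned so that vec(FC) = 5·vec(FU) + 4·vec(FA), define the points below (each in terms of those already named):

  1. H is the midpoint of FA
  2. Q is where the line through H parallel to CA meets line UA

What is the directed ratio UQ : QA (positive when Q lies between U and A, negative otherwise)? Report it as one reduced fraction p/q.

UQ:QA = 11/5

Choose coordinates F = (0, 0), U = (1, 0), A = (0, 1), C = (5, 4).
1. H is the midpoint of FA ⇒ H = (0, 1/2)
2. Q is where the line through H parallel to CA meets line UA ⇒ Q = (5/16, 11/16)
Q = U + t·(A−U) with t = 11/16, so UQ:QA = t:(1−t) = 11/16:5/16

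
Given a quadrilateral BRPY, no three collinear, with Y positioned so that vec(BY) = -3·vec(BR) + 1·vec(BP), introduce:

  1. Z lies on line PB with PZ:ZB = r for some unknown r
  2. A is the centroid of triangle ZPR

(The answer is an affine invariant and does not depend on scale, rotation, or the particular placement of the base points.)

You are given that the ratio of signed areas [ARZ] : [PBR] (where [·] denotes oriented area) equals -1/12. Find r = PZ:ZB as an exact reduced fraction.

r = 1/3

Work in coordinates with B = (0, 0), R = (1, 0), P = (0, 1), Y = (-3, 1).
1. With PZ:ZB = r, write λ = r/(r+1) so Z = P + λ·(B−P); Z is affine-linear in λ
2. A is the centroid of triangle ZPR ⇒ A is an affine combination of earlier points and hence also affine-linear in λ
Every point depending on Z is an affine combination of Z and λ-independent points, so each such coordinate is linear in λ; the λ² term in each signed area is a multiple of (B−P)×(B−P) = 0, so 2·[ARZ] and 2·[PBR] are each linear in λ. Evaluating at λ=0 and λ=1:
  2·[ARZ] = -1/3·λ,   2·[PBR] = 1
So [ARZ]:[PBR] = (-1/3·λ) / (1). Setting this equal to -1/12:
  -1/3·λ = -1/12·(1)  ⇒  λ = 1/4
Then r = λ/(1−λ) = (1/4)/(3/4) = 1/3. Check: with r = 1/3, Z = (0, 3/4) and [ARZ]:[PBR] = -1/12 as required.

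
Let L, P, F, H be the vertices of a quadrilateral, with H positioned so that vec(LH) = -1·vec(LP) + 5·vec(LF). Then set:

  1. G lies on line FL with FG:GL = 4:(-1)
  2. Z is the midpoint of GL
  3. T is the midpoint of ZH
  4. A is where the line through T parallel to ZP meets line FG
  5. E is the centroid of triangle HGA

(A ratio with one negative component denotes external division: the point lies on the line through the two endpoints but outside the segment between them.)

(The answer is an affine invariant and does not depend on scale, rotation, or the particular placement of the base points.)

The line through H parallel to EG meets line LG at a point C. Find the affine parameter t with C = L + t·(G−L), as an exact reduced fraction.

t = 19/2

Choose coordinates L = (0, 0), P = (1, 0), F = (0, 1), H = (-1, 5).
1. G lies on line FL with FG:GL = 4:(-1) ⇒ G = (0, -1/3)
2. Z is the midpoint of GL ⇒ Z = (0, -1/6)
3. T is the midpoint of ZH ⇒ T = (-1/2, 29/12)
4. A is where the line through T parallel to ZP meets line FG ⇒ A = (0, 5/2)
5. E is the centroid of triangle HGA ⇒ E = (-1/3, 43/18)
through H parallel to EG: direction (1/3, -49/18); meets LG at C = (0, -19/6)
C = L + t·(G−L) with t = 19/2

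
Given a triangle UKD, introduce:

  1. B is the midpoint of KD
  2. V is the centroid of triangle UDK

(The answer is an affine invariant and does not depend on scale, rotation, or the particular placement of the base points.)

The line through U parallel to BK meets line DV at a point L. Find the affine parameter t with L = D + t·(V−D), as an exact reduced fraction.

Choose coordinates U = (0, 0), K = (1, 0), D = (0, 1).
1. B is the midpoint of KD ⇒ B = (1/2, 1/2)
2. V is the centroid of triangle UDK ⇒ V = (1/3, 1/3)
through U parallel to BK: direction (1/2, -1/2); meets DV at L = (1, -1)
L = D + t·(V−D) with t = 3

t = 3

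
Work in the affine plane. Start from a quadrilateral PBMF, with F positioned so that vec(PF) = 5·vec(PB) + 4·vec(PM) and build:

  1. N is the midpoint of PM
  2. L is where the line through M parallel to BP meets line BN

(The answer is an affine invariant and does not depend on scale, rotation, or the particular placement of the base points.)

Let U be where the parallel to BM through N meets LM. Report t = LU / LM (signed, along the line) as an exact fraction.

Choose coordinates P = (0, 0), B = (1, 0), M = (0, 1), F = (5, 4).
1. N is the midpoint of PM ⇒ N = (0, 1/2)
2. L is where the line through M parallel to BP meets line BN ⇒ L = (-1, 1)
through N parallel to BM: direction (-1, 1); meets LM at U = (-1/2, 1)
U = L + t·(M−L) with t = 1/2

t = 1/2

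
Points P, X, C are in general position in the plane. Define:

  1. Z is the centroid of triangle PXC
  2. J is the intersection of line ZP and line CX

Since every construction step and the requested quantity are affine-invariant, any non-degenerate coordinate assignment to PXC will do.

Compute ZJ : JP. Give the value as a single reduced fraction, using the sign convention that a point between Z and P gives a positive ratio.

ZJ:JP = -1/3

Set P = (0, 0), X = (1, 0), C = (0, 1); any affine frame gives the same invariant.
1. Z is the centroid of triangle PXC ⇒ Z = (1/3, 1/3)
2. J is the intersection of line ZP and line CX ⇒ J = (1/2, 1/2)
J = Z + t·(P−Z) with t = -1/2, so ZJ:JP = t:(1−t) = -1/2:3/2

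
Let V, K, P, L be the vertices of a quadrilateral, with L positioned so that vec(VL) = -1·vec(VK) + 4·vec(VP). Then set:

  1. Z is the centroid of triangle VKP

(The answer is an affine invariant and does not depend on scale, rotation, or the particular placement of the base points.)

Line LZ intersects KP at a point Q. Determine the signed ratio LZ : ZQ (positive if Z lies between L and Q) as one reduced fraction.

LZ:ZQ = -7

Choose coordinates V = (0, 0), K = (1, 0), P = (0, 1), L = (-1, 4).
1. Z is the centroid of triangle VKP ⇒ Z = (1/3, 1/3)
line LZ meets KP at Q = (1/7, 6/7)
Z = L + t·(Q−L) with t = 7/6, so LZ:ZQ = 7/6:-1/6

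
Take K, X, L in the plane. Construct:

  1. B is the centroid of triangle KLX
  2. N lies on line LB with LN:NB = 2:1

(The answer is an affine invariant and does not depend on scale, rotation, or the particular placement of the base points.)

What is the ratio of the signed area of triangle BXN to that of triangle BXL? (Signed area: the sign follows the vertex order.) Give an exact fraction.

[BXN]:[BXL] = 1/3

Assign K = (0, 0), X = (1, 0), L = (0, 1) — the answer is frame-independent, so this choice is without loss of generality.
1. B is the centroid of triangle KLX ⇒ B = (1/3, 1/3)
2. N lies on line LB with LN:NB = 2:1 ⇒ N = (2/9, 5/9)
2·[BXN] = 1/9, 2·[BXL] = 1/3
[BXN]:[BXL] = 1/9:1/3 = 1/3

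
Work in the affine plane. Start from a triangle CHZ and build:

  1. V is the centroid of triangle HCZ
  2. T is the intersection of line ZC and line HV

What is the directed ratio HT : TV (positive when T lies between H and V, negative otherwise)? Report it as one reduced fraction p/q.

HT:TV = -3

Assign C = (0, 0), H = (1, 0), Z = (0, 1) — the answer is frame-independent, so this choice is without loss of generality.
1. V is the centroid of triangle HCZ ⇒ V = (1/3, 1/3)
2. T is the intersection of line ZC and line HV ⇒ T = (0, 1/2)
T = H + t·(V−H) with t = 3/2, so HT:TV = t:(1−t) = 3/2:-1/2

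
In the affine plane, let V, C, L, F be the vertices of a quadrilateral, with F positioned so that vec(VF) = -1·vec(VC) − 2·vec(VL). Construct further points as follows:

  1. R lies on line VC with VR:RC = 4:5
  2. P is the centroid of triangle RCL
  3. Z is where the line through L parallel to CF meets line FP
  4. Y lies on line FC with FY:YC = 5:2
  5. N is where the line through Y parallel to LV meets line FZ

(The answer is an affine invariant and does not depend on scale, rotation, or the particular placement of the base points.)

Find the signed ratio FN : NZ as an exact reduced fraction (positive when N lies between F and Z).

Work in coordinates with V = (0, 0), C = (1, 0), L = (0, 1), F = (-1, -2).
1. R lies on line VC with VR:RC = 4:5 ⇒ R = (4/9, 0)
2. P is the centroid of triangle RCL ⇒ P = (13/27, 1/3)
3. Z is where the line through L parallel to CF meets line FP ⇒ Z = (57/23, 80/23)
4. Y lies on line FC with FY:YC = 5:2 ⇒ Y = (3/7, -4/7)
5. N is where the line through Y parallel to LV meets line FZ ⇒ N = (3/7, 1/4)
N = F + t·(Z−F) with t = 23/56, so FN:NZ = t:(1−t) = 23/56:33/56

FN:NZ = 23/33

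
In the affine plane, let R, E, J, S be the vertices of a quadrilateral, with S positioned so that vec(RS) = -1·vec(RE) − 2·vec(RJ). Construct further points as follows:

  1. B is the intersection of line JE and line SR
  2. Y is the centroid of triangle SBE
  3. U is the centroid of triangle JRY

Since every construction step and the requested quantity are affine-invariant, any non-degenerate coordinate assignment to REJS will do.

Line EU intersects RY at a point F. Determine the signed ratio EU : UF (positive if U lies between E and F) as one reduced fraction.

EU:UF = 11

Work in coordinates with R = (0, 0), E = (1, 0), J = (0, 1), S = (-1, -2).
1. B is the intersection of line JE and line SR ⇒ B = (1/3, 2/3)
2. Y is the centroid of triangle SBE ⇒ Y = (1/9, -4/9)
3. U is the centroid of triangle JRY ⇒ U = (1/27, 5/27)
line EU meets RY at F = (-5/99, 20/99)
U = E + t·(F−E) with t = 11/12, so EU:UF = 11/12:1/12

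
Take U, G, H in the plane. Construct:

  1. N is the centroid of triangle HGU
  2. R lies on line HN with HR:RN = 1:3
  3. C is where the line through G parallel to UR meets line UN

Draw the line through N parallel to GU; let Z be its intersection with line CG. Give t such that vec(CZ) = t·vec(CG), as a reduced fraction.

Work in coordinates with U = (0, 0), G = (1, 0), H = (0, 1).
1. N is the centroid of triangle HGU ⇒ N = (1/3, 1/3)
2. R lies on line HN with HR:RN = 1:3 ⇒ R = (1/12, 5/6)
3. C is where the line through G parallel to UR meets line UN ⇒ C = (10/9, 10/9)
through N parallel to GU: direction (-1, 0); meets CG at Z = (31/30, 1/3)
Z = C + t·(G−C) with t = 7/10

t = 7/10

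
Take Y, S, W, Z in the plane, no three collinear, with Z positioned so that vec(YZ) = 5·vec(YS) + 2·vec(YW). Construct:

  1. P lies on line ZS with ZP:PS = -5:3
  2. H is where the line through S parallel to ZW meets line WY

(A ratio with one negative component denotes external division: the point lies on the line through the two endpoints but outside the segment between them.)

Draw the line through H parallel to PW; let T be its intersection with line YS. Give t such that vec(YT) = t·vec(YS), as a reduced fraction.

t = 1/4

Assign Y = (0, 0), S = (1, 0), W = (0, 1), Z = (5, 2) — the answer is frame-independent, so this choice is without loss of generality.
1. P lies on line ZS with ZP:PS = -5:3 ⇒ P = (-5, -3)
2. H is where the line through S parallel to ZW meets line WY ⇒ H = (0, -1/5)
through H parallel to PW: direction (5, 4); meets YS at T = (1/4, 0)
T = Y + t·(S−Y) with t = 1/4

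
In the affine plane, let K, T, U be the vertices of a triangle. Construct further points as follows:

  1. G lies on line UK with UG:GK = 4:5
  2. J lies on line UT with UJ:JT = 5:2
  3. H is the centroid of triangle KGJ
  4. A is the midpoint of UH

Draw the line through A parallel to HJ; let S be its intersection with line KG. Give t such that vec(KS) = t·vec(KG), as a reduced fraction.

t = 23/20

Set K = (0, 0), T = (1, 0), U = (0, 1); any affine frame gives the same invariant.
1. G lies on line UK with UG:GK = 4:5 ⇒ G = (0, 5/9)
2. J lies on line UT with UJ:JT = 5:2 ⇒ J = (5/7, 2/7)
3. H is the centroid of triangle KGJ ⇒ H = (5/21, 53/189)
4. A is the midpoint of UH ⇒ A = (5/42, 121/189)
through A parallel to HJ: direction (10/21, 1/189); meets KG at S = (0, 23/36)
S = K + t·(G−K) with t = 23/20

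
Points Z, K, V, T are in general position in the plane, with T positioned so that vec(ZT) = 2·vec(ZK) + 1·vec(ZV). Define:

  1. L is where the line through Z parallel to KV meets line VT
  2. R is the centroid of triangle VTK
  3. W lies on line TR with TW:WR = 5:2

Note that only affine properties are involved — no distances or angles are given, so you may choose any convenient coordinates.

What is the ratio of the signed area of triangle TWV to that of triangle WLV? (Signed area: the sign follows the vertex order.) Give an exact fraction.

[TWV]:[WLV] = 2

Work in coordinates with Z = (0, 0), K = (1, 0), V = (0, 1), T = (2, 1).
1. L is where the line through Z parallel to KV meets line VT ⇒ L = (-1, 1)
2. R is the centroid of triangle VTK ⇒ R = (1, 2/3)
3. W lies on line TR with TW:WR = 5:2 ⇒ W = (9/7, 16/21)
2·[TWV] = -10/21, 2·[WLV] = -5/21
[TWV]:[WLV] = -10/21:-5/21 = 2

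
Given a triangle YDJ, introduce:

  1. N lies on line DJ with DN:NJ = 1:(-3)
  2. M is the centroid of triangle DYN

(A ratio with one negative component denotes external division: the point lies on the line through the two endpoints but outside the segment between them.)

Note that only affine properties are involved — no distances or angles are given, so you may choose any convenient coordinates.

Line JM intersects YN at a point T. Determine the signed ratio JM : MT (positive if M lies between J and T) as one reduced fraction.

JM:MT = 8

Choose coordinates Y = (0, 0), D = (1, 0), J = (0, 1).
1. N lies on line DJ with DN:NJ = 1:(-3) ⇒ N = (3/2, -1/2)
2. M is the centroid of triangle DYN ⇒ M = (5/6, -1/6)
line JM meets YN at T = (15/16, -5/16)
M = J + t·(T−J) with t = 8/9, so JM:MT = 8/9:1/9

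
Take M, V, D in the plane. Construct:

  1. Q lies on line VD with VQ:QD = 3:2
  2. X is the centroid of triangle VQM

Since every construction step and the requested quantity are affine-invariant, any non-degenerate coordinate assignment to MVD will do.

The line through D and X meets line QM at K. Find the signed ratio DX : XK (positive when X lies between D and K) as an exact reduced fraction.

DX:XK = -3

Set M = (0, 0), V = (1, 0), D = (0, 1); any affine frame gives the same invariant.
1. Q lies on line VD with VQ:QD = 3:2 ⇒ Q = (2/5, 3/5)
2. X is the centroid of triangle VQM ⇒ X = (7/15, 1/5)
line DX meets QM at K = (14/45, 7/15)
X = D + t·(K−D) with t = 3/2, so DX:XK = 3/2:-1/2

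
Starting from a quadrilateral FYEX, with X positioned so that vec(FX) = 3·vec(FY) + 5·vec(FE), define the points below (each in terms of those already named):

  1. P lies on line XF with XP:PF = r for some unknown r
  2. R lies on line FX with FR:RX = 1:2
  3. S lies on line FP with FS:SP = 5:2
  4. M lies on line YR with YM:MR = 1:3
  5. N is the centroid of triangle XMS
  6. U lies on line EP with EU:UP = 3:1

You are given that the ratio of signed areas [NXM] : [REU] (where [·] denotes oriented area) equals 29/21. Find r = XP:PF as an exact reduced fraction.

Set F = (0, 0), Y = (1, 0), E = (0, 1), X = (3, 5); any affine frame gives the same invariant.
1. With XP:PF = r, write λ = r/(r+1) so P = X + λ·(F−X); P is affine-linear in λ
2. R lies on line FX with FR:RX = 1:2 ⇒ R = (1, 5/3)
3. S lies on line FP with FS:SP = 5:2 ⇒ S is an affine combination of earlier points and hence also affine-linear in λ
4. M lies on line YR with YM:MR = 1:3 ⇒ M = (1, 5/12)
5. N is the centroid of triangle XMS ⇒ N is an affine combination of earlier points and hence also affine-linear in λ
6. U lies on line EP with EU:UP = 3:1 ⇒ U is an affine combination of earlier points and hence also affine-linear in λ
Every point depending on P is an affine combination of P and λ-independent points, so each such coordinate is linear in λ; the λ² term in each signed area is a multiple of (F−X)×(F−X) = 0, so 2·[NXM] and 2·[REU] are each linear in λ. Evaluating at λ=0 and λ=1:
  2·[NXM] = -25/28·λ − 5/14,   2·[REU] = 9/4·λ − 3/2
So [NXM]:[REU] = (-25/28·λ − 5/14) / (9/4·λ − 3/2). Setting this equal to 29/21:
  -25/28·λ − 5/14 = 29/21·(9/4·λ − 3/2)  ⇒  λ = 3/7
Then r = λ/(1−λ) = (3/7)/(4/7) = 3/4. Check: with r = 3/4, P = (12/7, 20/7) and [NXM]:[REU] = 29/21 as required.

r = 3/4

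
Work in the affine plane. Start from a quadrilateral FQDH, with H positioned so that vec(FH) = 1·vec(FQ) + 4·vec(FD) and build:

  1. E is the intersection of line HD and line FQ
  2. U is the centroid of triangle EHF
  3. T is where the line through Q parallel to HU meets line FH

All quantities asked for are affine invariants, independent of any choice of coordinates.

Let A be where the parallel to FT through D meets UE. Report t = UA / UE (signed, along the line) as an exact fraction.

Choose coordinates F = (0, 0), Q = (1, 0), D = (0, 1), H = (1, 4).
1. E is the intersection of line HD and line FQ ⇒ E = (-1/3, 0)
2. U is the centroid of triangle EHF ⇒ U = (2/9, 4/3)
3. T is where the line through Q parallel to HU meets line FH ⇒ T = (-6, -24)
through D parallel to FT: direction (-6, -24); meets UE at A = (-1/8, 1/2)
A = U + t·(E−U) with t = 5/8

t = 5/8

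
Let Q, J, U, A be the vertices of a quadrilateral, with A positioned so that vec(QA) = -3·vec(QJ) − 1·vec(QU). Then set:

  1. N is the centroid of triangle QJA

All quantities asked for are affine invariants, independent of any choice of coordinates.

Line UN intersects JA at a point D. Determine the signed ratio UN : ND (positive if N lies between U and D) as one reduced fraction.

UN:ND = 14

Choose coordinates Q = (0, 0), J = (1, 0), U = (0, 1), A = (-3, -1).
1. N is the centroid of triangle QJA ⇒ N = (-2/3, -1/3)
line UN meets JA at D = (-5/7, -3/7)
N = U + t·(D−U) with t = 14/15, so UN:ND = 14/15:1/15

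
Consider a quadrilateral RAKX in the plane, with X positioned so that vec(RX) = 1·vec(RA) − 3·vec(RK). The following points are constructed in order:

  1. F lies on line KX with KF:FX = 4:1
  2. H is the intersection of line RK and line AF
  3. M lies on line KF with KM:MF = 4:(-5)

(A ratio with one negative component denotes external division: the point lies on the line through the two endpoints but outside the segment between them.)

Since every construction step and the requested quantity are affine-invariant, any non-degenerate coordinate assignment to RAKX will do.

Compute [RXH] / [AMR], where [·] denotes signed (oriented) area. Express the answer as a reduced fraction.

Choose coordinates R = (0, 0), A = (1, 0), K = (0, 1), X = (1, -3).
1. F lies on line KX with KF:FX = 4:1 ⇒ F = (4/5, -11/5)
2. H is the intersection of line RK and line AF ⇒ H = (0, -11)
3. M lies on line KF with KM:MF = 4:(-5) ⇒ M = (-16/5, 69/5)
2·[RXH] = -11, 2·[AMR] = 69/5
[RXH]:[AMR] = -11:69/5 = -55/69

[RXH]:[AMR] = -55/69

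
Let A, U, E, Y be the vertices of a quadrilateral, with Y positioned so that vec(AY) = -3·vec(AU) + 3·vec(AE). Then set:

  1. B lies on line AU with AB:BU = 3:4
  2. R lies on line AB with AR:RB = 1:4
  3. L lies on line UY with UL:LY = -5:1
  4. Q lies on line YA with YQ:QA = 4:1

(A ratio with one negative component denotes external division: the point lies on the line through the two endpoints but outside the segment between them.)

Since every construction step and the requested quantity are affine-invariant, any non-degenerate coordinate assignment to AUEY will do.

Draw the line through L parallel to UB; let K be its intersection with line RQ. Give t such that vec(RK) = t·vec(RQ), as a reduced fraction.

t = 25/4

Assign A = (0, 0), U = (1, 0), E = (0, 1), Y = (-3, 3) — the answer is frame-independent, so this choice is without loss of generality.
1. B lies on line AU with AB:BU = 3:4 ⇒ B = (3/7, 0)
2. R lies on line AB with AR:RB = 1:4 ⇒ R = (3/35, 0)
3. L lies on line UY with UL:LY = -5:1 ⇒ L = (-4, 15/4)
4. Q lies on line YA with YQ:QA = 4:1 ⇒ Q = (-3/5, 3/5)
through L parallel to UB: direction (-4/7, 0); meets RQ at K = (-21/5, 15/4)
K = R + t·(Q−R) with t = 25/4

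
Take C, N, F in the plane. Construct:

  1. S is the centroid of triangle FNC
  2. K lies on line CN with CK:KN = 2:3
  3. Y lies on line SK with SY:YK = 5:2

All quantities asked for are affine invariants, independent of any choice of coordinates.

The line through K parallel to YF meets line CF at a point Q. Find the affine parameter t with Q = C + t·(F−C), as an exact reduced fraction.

t = 19/20

Choose coordinates C = (0, 0), N = (1, 0), F = (0, 1).
1. S is the centroid of triangle FNC ⇒ S = (1/3, 1/3)
2. K lies on line CN with CK:KN = 2:3 ⇒ K = (2/5, 0)
3. Y lies on line SK with SY:YK = 5:2 ⇒ Y = (8/21, 2/21)
through K parallel to YF: direction (-8/21, 19/21); meets CF at Q = (0, 19/20)
Q = C + t·(F−C) with t = 19/20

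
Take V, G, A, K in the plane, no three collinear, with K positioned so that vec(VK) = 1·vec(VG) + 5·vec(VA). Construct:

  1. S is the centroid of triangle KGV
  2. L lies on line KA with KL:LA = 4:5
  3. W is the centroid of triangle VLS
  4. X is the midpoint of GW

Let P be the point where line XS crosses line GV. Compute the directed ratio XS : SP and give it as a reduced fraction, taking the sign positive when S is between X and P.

XS:SP = -23/45

Choose coordinates V = (0, 0), G = (1, 0), A = (0, 1), K = (1, 5).
1. S is the centroid of triangle KGV ⇒ S = (2/3, 5/3)
2. L lies on line KA with KL:LA = 4:5 ⇒ L = (5/9, 29/9)
3. W is the centroid of triangle VLS ⇒ W = (11/27, 44/27)
4. X is the midpoint of GW ⇒ X = (19/27, 22/27)
line XS meets GV at P = (17/23, 0)
S = X + t·(P−X) with t = -23/22, so XS:SP = -23/22:45/22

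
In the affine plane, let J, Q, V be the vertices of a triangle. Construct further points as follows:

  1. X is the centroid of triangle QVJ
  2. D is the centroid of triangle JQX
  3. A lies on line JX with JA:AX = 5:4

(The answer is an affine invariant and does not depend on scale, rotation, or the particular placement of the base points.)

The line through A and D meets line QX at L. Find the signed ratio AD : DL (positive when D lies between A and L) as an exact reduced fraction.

AD:DL = 1/3

Assign J = (0, 0), Q = (1, 0), V = (0, 1) — the answer is frame-independent, so this choice is without loss of generality.
1. X is the centroid of triangle QVJ ⇒ X = (1/3, 1/3)
2. D is the centroid of triangle JQX ⇒ D = (4/9, 1/9)
3. A lies on line JX with JA:AX = 5:4 ⇒ A = (5/27, 5/27)
line AD meets QX at L = (11/9, -1/9)
D = A + t·(L−A) with t = 1/4, so AD:DL = 1/4:3/4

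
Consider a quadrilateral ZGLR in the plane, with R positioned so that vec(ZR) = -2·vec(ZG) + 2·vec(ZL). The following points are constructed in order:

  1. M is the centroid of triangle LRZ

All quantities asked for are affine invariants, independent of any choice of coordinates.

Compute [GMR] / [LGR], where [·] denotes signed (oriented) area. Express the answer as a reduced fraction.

Work in coordinates with Z = (0, 0), G = (1, 0), L = (0, 1), R = (-2, 2).
1. M is the centroid of triangle LRZ ⇒ M = (-2/3, 1)
2·[GMR] = -1/3, 2·[LGR] = -1
[GMR]:[LGR] = -1/3:-1 = 1/3

[GMR]:[LGR] = 1/3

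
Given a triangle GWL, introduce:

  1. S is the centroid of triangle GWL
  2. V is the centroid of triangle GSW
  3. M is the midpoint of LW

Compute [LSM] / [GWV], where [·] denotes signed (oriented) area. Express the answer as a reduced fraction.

Assign G = (0, 0), W = (1, 0), L = (0, 1) — the answer is frame-independent, so this choice is without loss of generality.
1. S is the centroid of triangle GWL ⇒ S = (1/3, 1/3)
2. V is the centroid of triangle GSW ⇒ V = (4/9, 1/9)
3. M is the midpoint of LW ⇒ M = (1/2, 1/2)
2·[LSM] = 1/6, 2·[GWV] = 1/9
[LSM]:[GWV] = 1/6:1/9 = 3/2

[LSM]:[GWV] = 3/2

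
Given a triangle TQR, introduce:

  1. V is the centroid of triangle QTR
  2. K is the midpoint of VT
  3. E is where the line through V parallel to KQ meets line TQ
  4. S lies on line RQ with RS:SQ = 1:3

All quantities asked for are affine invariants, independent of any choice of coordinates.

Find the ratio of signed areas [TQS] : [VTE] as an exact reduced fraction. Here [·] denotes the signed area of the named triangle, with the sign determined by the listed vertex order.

Set T = (0, 0), Q = (1, 0), R = (0, 1); any affine frame gives the same invariant.
1. V is the centroid of triangle QTR ⇒ V = (1/3, 1/3)
2. K is the midpoint of VT ⇒ K = (1/6, 1/6)
3. E is where the line through V parallel to KQ meets line TQ ⇒ E = (2, 0)
4. S lies on line RQ with RS:SQ = 1:3 ⇒ S = (1/4, 3/4)
2·[TQS] = 3/4, 2·[VTE] = 2/3
[TQS]:[VTE] = 3/4:2/3 = 9/8

[TQS]:[VTE] = 9/8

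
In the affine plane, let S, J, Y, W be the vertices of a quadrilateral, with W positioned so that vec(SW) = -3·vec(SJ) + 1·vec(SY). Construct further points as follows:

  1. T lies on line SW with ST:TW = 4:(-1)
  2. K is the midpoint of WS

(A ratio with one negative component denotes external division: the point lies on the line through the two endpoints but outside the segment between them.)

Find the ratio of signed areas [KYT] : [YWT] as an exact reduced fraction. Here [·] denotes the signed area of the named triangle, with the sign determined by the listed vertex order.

[KYT]:[YWT] = -5/2

Assign S = (0, 0), J = (1, 0), Y = (0, 1), W = (-3, 1) — the answer is frame-independent, so this choice is without loss of generality.
1. T lies on line SW with ST:TW = 4:(-1) ⇒ T = (-4, 4/3)
2. K is the midpoint of WS ⇒ K = (-3/2, 1/2)
2·[KYT] = 5/2, 2·[YWT] = -1
[KYT]:[YWT] = 5/2:-1 = -5/2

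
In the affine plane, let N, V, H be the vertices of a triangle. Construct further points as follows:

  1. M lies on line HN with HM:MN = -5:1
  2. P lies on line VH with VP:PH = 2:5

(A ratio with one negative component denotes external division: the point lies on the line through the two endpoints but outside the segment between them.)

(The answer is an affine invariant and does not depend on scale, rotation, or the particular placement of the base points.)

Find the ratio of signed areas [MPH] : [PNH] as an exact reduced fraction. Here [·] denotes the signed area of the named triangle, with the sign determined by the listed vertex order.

Work in coordinates with N = (0, 0), V = (1, 0), H = (0, 1).
1. M lies on line HN with HM:MN = -5:1 ⇒ M = (0, -1/4)
2. P lies on line VH with VP:PH = 2:5 ⇒ P = (5/7, 2/7)
2·[MPH] = 25/28, 2·[PNH] = -5/7
[MPH]:[PNH] = 25/28:-5/7 = -5/4

[MPH]:[PNH] = -5/4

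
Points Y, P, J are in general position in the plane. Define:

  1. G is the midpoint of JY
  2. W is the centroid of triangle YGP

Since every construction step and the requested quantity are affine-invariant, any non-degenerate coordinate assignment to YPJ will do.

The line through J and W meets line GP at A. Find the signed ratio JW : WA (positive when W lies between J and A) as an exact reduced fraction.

JW:WA = -4

Work in coordinates with Y = (0, 0), P = (1, 0), J = (0, 1).
1. G is the midpoint of JY ⇒ G = (0, 1/2)
2. W is the centroid of triangle YGP ⇒ W = (1/3, 1/6)
line JW meets GP at A = (1/4, 3/8)
W = J + t·(A−J) with t = 4/3, so JW:WA = 4/3:-1/3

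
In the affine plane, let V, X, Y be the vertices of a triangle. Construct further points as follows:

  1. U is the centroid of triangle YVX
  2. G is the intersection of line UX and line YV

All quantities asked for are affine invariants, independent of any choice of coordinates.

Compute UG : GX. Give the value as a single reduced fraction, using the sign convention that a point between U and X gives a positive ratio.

Choose coordinates V = (0, 0), X = (1, 0), Y = (0, 1).
1. U is the centroid of triangle YVX ⇒ U = (1/3, 1/3)
2. G is the intersection of line UX and line YV ⇒ G = (0, 1/2)
G = U + t·(X−U) with t = -1/2, so UG:GX = t:(1−t) = -1/2:3/2

UG:GX = -1/3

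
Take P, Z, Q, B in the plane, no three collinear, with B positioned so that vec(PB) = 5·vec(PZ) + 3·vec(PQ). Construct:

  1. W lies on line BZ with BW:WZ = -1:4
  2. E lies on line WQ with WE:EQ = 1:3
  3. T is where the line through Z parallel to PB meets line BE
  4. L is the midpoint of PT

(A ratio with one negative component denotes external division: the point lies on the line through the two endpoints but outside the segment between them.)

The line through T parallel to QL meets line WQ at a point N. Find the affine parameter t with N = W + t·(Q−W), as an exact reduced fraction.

Assign P = (0, 0), Z = (1, 0), Q = (0, 1), B = (5, 3) — the answer is frame-independent, so this choice is without loss of generality.
1. W lies on line BZ with BW:WZ = -1:4 ⇒ W = (19/3, 4)
2. E lies on line WQ with WE:EQ = 1:3 ⇒ E = (19/4, 13/4)
3. T is where the line through Z parallel to PB meets line BE ⇒ T = (43/8, 21/8)
4. L is the midpoint of PT ⇒ L = (43/16, 21/16)
through T parallel to QL: direction (43/16, 5/16); meets WQ at N = (817/292, 679/292)
N = W + t·(Q−W) with t = 163/292

t = 163/292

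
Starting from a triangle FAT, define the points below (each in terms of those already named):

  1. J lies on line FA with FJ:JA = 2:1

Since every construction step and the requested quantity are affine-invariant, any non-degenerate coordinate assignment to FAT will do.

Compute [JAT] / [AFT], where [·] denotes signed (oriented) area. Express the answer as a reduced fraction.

[JAT]:[AFT] = -1/3

Assign F = (0, 0), A = (1, 0), T = (0, 1) — the answer is frame-independent, so this choice is without loss of generality.
1. J lies on line FA with FJ:JA = 2:1 ⇒ J = (2/3, 0)
2·[JAT] = 1/3, 2·[AFT] = -1
[JAT]:[AFT] = 1/3:-1 = -1/3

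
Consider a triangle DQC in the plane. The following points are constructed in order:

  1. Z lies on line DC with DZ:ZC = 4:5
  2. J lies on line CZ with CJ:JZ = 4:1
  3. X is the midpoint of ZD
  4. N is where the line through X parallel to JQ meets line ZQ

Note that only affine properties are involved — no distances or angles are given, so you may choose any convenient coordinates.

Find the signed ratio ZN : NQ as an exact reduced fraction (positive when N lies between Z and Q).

ZN:NQ = -2/3

Work in coordinates with D = (0, 0), Q = (1, 0), C = (0, 1).
1. Z lies on line DC with DZ:ZC = 4:5 ⇒ Z = (0, 4/9)
2. J lies on line CZ with CJ:JZ = 4:1 ⇒ J = (0, 5/9)
3. X is the midpoint of ZD ⇒ X = (0, 2/9)
4. N is where the line through X parallel to JQ meets line ZQ ⇒ N = (-2, 4/3)
N = Z + t·(Q−Z) with t = -2, so ZN:NQ = t:(1−t) = -2:3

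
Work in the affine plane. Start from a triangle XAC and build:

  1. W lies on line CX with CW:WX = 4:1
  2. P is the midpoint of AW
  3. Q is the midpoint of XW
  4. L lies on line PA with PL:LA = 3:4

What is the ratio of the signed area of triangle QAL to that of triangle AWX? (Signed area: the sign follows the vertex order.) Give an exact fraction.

[QAL]:[AWX] = 1/7

Work in coordinates with X = (0, 0), A = (1, 0), C = (0, 1).
1. W lies on line CX with CW:WX = 4:1 ⇒ W = (0, 1/5)
2. P is the midpoint of AW ⇒ P = (1/2, 1/10)
3. Q is the midpoint of XW ⇒ Q = (0, 1/10)
4. L lies on line PA with PL:LA = 3:4 ⇒ L = (5/7, 2/35)
2·[QAL] = 1/35, 2·[AWX] = 1/5
[QAL]:[AWX] = 1/35:1/5 = 1/7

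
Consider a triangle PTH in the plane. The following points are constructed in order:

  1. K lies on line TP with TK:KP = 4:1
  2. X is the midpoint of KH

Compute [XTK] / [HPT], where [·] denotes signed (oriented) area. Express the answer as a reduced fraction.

Assign P = (0, 0), T = (1, 0), H = (0, 1) — the answer is frame-independent, so this choice is without loss of generality.
1. K lies on line TP with TK:KP = 4:1 ⇒ K = (1/5, 0)
2. X is the midpoint of KH ⇒ X = (1/10, 1/2)
2·[XTK] = -2/5, 2·[HPT] = 1
[XTK]:[HPT] = -2/5:1 = -2/5

[XTK]:[HPT] = -2/5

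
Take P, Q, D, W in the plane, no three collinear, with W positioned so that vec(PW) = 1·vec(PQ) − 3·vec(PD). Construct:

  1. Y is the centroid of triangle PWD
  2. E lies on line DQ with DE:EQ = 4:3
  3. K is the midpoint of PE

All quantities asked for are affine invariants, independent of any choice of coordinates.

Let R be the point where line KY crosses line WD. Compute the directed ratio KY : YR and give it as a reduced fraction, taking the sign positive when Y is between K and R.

Work in coordinates with P = (0, 0), Q = (1, 0), D = (0, 1), W = (1, -3).
1. Y is the centroid of triangle PWD ⇒ Y = (1/3, -2/3)
2. E lies on line DQ with DE:EQ = 4:3 ⇒ E = (4/7, 3/7)
3. K is the midpoint of PE ⇒ K = (2/7, 3/14)
line KY meets WD at R = (9/29, -7/29)
Y = K + t·(R−K) with t = 29/15, so KY:YR = 29/15:-14/15

KY:YR = -29/14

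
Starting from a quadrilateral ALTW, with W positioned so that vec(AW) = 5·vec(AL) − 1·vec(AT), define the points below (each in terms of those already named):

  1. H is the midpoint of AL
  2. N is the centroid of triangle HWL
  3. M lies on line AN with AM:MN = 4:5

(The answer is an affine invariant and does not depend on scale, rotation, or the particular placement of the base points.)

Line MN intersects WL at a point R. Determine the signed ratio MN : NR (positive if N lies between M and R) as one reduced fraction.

MN:NR = 25/9

Work in coordinates with A = (0, 0), L = (1, 0), T = (0, 1), W = (5, -1).
1. H is the midpoint of AL ⇒ H = (1/2, 0)
2. N is the centroid of triangle HWL ⇒ N = (13/6, -1/3)
3. M lies on line AN with AM:MN = 4:5 ⇒ M = (26/27, -4/27)
line MN meets WL at R = (13/5, -2/5)
N = M + t·(R−M) with t = 25/34, so MN:NR = 25/34:9/34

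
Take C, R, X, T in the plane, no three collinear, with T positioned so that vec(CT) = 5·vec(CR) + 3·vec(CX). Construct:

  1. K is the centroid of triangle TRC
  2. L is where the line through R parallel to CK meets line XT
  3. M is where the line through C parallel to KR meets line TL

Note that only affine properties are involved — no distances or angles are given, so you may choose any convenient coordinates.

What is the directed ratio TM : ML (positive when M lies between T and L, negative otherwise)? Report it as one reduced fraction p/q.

Choose coordinates C = (0, 0), R = (1, 0), X = (0, 1), T = (5, 3).
1. K is the centroid of triangle TRC ⇒ K = (2, 1)
2. L is where the line through R parallel to CK meets line XT ⇒ L = (15, 7)
3. M is where the line through C parallel to KR meets line TL ⇒ M = (5/3, 5/3)
M = T + t·(L−T) with t = -1/3, so TM:ML = t:(1−t) = -1/3:4/3

TM:ML = -1/4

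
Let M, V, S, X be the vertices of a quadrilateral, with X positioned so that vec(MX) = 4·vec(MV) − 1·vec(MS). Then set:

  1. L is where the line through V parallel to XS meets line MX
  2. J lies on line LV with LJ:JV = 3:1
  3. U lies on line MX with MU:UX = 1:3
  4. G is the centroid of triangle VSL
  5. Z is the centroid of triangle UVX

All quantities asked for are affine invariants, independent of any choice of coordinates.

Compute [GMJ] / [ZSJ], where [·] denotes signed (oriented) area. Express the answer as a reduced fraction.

Choose coordinates M = (0, 0), V = (1, 0), S = (0, 1), X = (4, -1).
1. L is where the line through V parallel to XS meets line MX ⇒ L = (2, -1/2)
2. J lies on line LV with LJ:JV = 3:1 ⇒ J = (5/4, -1/8)
3. U lies on line MX with MU:UX = 1:3 ⇒ U = (1, -1/4)
4. G is the centroid of triangle VSL ⇒ G = (1, 1/6)
5. Z is the centroid of triangle UVX ⇒ Z = (2, -5/12)
2·[GMJ] = 1/3, 2·[ZSJ] = 23/48
[GMJ]:[ZSJ] = 1/3:23/48 = 16/23

[GMJ]:[ZSJ] = 16/23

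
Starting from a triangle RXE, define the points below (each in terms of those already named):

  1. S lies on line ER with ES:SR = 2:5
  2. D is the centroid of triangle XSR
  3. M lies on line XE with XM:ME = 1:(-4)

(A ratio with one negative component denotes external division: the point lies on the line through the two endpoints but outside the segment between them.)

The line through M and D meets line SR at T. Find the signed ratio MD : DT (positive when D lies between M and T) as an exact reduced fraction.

Assign R = (0, 0), X = (1, 0), E = (0, 1) — the answer is frame-independent, so this choice is without loss of generality.
1. S lies on line ER with ES:SR = 2:5 ⇒ S = (0, 5/7)
2. D is the centroid of triangle XSR ⇒ D = (1/3, 5/21)
3. M lies on line XE with XM:ME = 1:(-4) ⇒ M = (4/3, -1/3)
line MD meets SR at T = (0, 3/7)
D = M + t·(T−M) with t = 3/4, so MD:DT = 3/4:1/4

MD:DT = 3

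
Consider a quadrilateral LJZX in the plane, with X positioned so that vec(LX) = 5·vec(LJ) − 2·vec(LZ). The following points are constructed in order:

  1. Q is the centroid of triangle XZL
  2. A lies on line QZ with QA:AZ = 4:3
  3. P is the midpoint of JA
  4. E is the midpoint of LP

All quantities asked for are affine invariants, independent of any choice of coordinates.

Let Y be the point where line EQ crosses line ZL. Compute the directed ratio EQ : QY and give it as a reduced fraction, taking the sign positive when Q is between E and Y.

Set L = (0, 0), J = (1, 0), Z = (0, 1), X = (5, -2); any affine frame gives the same invariant.
1. Q is the centroid of triangle XZL ⇒ Q = (5/3, -1/3)
2. A lies on line QZ with QA:AZ = 4:3 ⇒ A = (5/7, 3/7)
3. P is the midpoint of JA ⇒ P = (6/7, 3/14)
4. E is the midpoint of LP ⇒ E = (3/7, 3/28)
line EQ meets ZL at Y = (0, 27/104)
Q = E + t·(Y−E) with t = -26/9, so EQ:QY = -26/9:35/9

EQ:QY = -26/35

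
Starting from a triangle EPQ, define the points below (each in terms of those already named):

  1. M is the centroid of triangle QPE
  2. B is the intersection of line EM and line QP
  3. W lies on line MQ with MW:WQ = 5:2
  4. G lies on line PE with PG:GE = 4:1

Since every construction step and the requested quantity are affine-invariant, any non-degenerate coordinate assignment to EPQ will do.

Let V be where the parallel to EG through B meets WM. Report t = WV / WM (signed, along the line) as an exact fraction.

Set E = (0, 0), P = (1, 0), Q = (0, 1); any affine frame gives the same invariant.
1. M is the centroid of triangle QPE ⇒ M = (1/3, 1/3)
2. B is the intersection of line EM and line QP ⇒ B = (1/2, 1/2)
3. W lies on line MQ with MW:WQ = 5:2 ⇒ W = (2/21, 17/21)
4. G lies on line PE with PG:GE = 4:1 ⇒ G = (1/5, 0)
through B parallel to EG: direction (1/5, 0); meets WM at V = (1/4, 1/2)
V = W + t·(M−W) with t = 13/20

t = 13/20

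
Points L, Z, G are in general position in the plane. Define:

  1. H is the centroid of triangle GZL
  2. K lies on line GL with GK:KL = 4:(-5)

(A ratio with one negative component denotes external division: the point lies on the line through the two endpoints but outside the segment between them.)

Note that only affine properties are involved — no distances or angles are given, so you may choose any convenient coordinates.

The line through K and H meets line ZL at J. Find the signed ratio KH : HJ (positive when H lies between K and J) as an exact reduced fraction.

Choose coordinates L = (0, 0), Z = (1, 0), G = (0, 1).
1. H is the centroid of triangle GZL ⇒ H = (1/3, 1/3)
2. K lies on line GL with GK:KL = 4:(-5) ⇒ K = (0, 5)
line KH meets ZL at J = (5/14, 0)
H = K + t·(J−K) with t = 14/15, so KH:HJ = 14/15:1/15

KH:HJ = 14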